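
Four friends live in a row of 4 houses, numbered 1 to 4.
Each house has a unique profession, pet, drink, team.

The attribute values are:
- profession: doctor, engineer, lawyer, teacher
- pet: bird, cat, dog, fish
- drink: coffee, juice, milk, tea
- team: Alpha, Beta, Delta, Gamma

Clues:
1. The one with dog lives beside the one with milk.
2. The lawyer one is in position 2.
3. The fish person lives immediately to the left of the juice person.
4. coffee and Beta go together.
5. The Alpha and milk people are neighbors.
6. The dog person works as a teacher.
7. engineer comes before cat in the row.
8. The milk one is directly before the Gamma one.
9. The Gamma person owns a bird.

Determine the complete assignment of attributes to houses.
Solution:

House | Profession | Pet | Drink | Team
---------------------------------------
  1   | teacher | dog | tea | Alpha
  2   | lawyer | fish | milk | Delta
  3   | engineer | bird | juice | Gamma
  4   | doctor | cat | coffee | Beta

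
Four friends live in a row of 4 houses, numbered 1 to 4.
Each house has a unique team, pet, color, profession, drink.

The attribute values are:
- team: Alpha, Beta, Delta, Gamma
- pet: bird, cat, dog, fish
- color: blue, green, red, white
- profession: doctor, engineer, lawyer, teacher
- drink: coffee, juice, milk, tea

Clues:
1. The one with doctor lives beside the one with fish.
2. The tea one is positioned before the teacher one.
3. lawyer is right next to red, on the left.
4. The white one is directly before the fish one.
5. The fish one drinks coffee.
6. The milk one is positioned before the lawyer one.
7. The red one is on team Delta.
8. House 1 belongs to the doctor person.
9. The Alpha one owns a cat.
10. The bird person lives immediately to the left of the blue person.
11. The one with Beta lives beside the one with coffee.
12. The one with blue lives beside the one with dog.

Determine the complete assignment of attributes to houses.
Solution:

House | Team | Pet | Color | Profession | Drink
-----------------------------------------------
  1   | Beta | bird | white | doctor | milk
  2   | Gamma | fish | blue | lawyer | coffee
  3   | Delta | dog | red | engineer | tea
  4   | Alpha | cat | green | teacher | juice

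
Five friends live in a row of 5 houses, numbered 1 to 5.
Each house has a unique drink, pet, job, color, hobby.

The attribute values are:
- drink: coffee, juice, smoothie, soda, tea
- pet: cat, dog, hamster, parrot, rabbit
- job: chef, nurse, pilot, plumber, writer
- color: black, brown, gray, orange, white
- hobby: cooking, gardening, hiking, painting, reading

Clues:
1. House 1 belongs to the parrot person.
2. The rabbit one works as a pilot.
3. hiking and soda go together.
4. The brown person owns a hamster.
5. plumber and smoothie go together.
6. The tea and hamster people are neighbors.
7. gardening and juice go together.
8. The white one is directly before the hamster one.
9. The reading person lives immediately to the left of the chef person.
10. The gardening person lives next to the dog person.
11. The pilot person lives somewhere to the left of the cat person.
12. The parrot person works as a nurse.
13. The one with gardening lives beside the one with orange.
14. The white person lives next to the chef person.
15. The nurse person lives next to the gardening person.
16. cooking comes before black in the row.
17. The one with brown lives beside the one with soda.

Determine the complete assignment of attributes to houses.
Solution:

House | Drink | Pet | Job | Color | Hobby
-----------------------------------------
  1   | tea | parrot | nurse | white | reading
  2   | juice | hamster | chef | brown | gardening
  3   | soda | dog | writer | orange | hiking
  4   | coffee | rabbit | pilot | gray | cooking
  5   | smoothie | cat | plumber | black | painting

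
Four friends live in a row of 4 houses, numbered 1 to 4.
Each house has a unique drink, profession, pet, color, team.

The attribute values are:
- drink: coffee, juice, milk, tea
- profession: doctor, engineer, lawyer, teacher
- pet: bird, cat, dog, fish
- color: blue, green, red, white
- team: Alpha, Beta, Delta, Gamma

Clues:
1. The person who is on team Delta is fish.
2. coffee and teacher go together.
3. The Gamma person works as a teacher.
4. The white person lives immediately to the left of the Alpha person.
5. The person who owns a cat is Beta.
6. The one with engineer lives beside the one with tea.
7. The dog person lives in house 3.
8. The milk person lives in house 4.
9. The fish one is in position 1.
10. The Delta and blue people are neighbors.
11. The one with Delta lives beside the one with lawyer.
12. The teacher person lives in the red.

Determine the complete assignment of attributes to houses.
Solution:

House | Drink | Profession | Pet | Color | Team
-----------------------------------------------
  1   | juice | engineer | fish | white | Delta
  2   | tea | lawyer | bird | blue | Alpha
  3   | coffee | teacher | dog | red | Gamma
  4   | milk | doctor | cat | green | Beta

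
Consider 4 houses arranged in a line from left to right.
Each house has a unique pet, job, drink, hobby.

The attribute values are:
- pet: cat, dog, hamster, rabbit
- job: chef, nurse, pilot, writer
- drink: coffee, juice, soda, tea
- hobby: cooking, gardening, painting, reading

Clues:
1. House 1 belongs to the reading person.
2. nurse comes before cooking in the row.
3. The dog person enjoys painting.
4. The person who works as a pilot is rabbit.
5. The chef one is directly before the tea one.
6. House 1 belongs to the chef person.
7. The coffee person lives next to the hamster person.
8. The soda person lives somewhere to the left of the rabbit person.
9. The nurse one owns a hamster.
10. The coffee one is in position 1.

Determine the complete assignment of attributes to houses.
Solution:

House | Pet | Job | Drink | Hobby
---------------------------------
  1   | cat | chef | coffee | reading
  2   | hamster | nurse | tea | gardening
  3   | dog | writer | soda | painting
  4   | rabbit | pilot | juice | cooking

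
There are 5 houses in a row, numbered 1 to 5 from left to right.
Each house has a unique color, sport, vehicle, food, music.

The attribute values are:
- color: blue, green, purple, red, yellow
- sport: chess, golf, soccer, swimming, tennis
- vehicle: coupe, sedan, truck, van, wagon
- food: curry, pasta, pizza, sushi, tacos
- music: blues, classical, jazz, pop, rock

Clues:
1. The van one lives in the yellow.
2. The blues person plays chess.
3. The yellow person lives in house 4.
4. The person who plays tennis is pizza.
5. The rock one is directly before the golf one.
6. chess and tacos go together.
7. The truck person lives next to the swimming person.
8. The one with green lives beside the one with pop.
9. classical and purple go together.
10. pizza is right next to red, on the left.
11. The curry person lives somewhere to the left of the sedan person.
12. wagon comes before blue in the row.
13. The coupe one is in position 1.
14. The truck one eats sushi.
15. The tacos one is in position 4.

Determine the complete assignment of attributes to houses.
Solution:

House | Color | Sport | Vehicle | Food | Music
----------------------------------------------
  1   | green | tennis | coupe | pizza | rock
  2   | red | golf | truck | sushi | pop
  3   | purple | swimming | wagon | curry | classical
  4   | yellow | chess | van | tacos | blues
  5   | blue | soccer | sedan | pasta | jazz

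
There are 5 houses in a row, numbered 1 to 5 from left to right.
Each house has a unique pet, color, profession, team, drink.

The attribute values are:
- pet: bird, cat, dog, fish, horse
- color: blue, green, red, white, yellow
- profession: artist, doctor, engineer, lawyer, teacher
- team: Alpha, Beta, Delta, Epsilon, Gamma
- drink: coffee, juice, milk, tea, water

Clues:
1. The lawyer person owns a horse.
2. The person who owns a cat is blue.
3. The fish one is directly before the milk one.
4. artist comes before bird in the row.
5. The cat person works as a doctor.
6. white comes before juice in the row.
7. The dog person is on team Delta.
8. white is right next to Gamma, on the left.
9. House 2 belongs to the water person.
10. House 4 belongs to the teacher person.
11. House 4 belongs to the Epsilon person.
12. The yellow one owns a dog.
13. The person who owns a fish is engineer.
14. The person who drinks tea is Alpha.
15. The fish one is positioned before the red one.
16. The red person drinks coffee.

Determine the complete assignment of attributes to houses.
Solution:

House | Pet | Color | Profession | Team | Drink
-----------------------------------------------
  1   | horse | white | lawyer | Alpha | tea
  2   | fish | green | engineer | Gamma | water
  3   | dog | yellow | artist | Delta | milk
  4   | bird | red | teacher | Epsilon | coffee
  5   | cat | blue | doctor | Beta | juice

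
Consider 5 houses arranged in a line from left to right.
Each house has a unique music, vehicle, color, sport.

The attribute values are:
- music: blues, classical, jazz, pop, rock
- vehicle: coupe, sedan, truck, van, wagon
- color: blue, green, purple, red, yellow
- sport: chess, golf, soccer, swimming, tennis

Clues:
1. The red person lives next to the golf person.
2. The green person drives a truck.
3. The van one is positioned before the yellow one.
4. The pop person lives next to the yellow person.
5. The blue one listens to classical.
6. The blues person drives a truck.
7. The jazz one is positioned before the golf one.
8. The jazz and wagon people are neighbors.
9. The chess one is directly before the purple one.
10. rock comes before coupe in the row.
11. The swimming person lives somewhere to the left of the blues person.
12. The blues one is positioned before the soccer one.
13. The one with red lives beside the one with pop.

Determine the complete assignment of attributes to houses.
Solution:

House | Music | Vehicle | Color | Sport
---------------------------------------
  1   | jazz | van | red | chess
  2   | pop | wagon | purple | golf
  3   | rock | sedan | yellow | swimming
  4   | blues | truck | green | tennis
  5   | classical | coupe | blue | soccer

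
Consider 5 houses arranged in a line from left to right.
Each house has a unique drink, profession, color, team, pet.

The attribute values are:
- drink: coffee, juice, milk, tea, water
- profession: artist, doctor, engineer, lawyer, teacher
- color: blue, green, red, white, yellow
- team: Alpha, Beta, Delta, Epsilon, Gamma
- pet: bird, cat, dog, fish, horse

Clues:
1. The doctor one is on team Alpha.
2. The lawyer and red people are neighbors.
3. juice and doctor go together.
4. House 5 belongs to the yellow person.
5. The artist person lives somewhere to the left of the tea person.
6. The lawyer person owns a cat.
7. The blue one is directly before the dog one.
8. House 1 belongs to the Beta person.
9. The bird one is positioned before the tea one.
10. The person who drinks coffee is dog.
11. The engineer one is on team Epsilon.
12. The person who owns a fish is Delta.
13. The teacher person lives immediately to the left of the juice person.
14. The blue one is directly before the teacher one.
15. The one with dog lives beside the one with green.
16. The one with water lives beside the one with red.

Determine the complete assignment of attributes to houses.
Solution:

House | Drink | Profession | Color | Team | Pet
-----------------------------------------------
  1   | water | lawyer | blue | Beta | cat
  2   | coffee | teacher | red | Gamma | dog
  3   | juice | doctor | green | Alpha | bird
  4   | milk | artist | white | Delta | fish
  5   | tea | engineer | yellow | Epsilon | horse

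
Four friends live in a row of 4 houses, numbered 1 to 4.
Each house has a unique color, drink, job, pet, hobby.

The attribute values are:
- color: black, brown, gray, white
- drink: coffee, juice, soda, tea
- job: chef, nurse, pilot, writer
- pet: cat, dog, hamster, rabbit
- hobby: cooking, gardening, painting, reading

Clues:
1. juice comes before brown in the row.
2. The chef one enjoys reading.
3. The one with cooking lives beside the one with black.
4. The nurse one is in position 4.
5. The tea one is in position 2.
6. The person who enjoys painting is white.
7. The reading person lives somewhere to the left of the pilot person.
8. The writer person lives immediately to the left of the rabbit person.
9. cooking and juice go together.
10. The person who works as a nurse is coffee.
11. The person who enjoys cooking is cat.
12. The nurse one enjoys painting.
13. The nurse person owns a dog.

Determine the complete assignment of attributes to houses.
Solution:

House | Color | Drink | Job | Pet | Hobby
-----------------------------------------
  1   | gray | juice | writer | cat | cooking
  2   | black | tea | chef | rabbit | reading
  3   | brown | soda | pilot | hamster | gardening
  4   | white | coffee | nurse | dog | painting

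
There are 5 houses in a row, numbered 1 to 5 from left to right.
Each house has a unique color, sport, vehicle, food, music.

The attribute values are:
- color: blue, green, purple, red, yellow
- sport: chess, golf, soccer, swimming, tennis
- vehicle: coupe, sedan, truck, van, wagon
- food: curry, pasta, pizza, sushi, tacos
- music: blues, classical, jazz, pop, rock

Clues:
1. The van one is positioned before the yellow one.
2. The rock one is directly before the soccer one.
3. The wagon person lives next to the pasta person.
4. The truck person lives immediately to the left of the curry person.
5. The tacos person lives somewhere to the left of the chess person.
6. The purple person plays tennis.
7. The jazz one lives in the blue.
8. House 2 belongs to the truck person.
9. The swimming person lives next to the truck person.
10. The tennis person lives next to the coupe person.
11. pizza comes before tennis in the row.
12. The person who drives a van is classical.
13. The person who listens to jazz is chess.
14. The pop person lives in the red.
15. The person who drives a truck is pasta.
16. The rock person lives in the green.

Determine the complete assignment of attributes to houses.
Solution:

House | Color | Sport | Vehicle | Food | Music
----------------------------------------------
  1   | green | swimming | wagon | pizza | rock
  2   | red | soccer | truck | pasta | pop
  3   | purple | tennis | van | curry | classical
  4   | yellow | golf | coupe | tacos | blues
  5   | blue | chess | sedan | sushi | jazz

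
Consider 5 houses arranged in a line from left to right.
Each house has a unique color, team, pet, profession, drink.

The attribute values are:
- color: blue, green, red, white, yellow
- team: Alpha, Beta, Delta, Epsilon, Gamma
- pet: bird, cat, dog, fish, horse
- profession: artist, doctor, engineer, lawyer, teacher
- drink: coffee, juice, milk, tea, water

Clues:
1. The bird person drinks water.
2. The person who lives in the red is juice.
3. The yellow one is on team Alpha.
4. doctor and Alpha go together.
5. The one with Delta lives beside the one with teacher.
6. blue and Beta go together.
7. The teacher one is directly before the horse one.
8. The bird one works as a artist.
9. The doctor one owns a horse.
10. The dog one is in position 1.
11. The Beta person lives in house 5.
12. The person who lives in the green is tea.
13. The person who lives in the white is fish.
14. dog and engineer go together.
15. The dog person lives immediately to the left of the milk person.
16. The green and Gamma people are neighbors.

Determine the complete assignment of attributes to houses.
Solution:

House | Color | Team | Pet | Profession | Drink
-----------------------------------------------
  1   | green | Delta | dog | engineer | tea
  2   | white | Gamma | fish | teacher | milk
  3   | yellow | Alpha | horse | doctor | coffee
  4   | red | Epsilon | cat | lawyer | juice
  5   | blue | Beta | bird | artist | water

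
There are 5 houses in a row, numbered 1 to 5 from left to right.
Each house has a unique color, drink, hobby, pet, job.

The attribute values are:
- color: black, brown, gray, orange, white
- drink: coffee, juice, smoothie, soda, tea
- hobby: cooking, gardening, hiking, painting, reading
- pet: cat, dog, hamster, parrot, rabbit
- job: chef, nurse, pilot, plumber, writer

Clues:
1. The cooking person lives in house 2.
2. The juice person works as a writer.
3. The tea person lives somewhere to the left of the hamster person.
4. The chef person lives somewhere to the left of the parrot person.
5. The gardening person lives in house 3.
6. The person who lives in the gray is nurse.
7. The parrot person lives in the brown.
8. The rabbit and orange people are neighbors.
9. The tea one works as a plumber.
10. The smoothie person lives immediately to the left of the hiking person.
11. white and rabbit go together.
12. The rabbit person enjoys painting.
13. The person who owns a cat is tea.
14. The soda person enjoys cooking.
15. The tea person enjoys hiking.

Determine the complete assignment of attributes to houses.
Solution:

House | Color | Drink | Hobby | Pet | Job
-----------------------------------------
  1   | white | juice | painting | rabbit | writer
  2   | orange | soda | cooking | dog | chef
  3   | brown | smoothie | gardening | parrot | pilot
  4   | black | tea | hiking | cat | plumber
  5   | gray | coffee | reading | hamster | nurse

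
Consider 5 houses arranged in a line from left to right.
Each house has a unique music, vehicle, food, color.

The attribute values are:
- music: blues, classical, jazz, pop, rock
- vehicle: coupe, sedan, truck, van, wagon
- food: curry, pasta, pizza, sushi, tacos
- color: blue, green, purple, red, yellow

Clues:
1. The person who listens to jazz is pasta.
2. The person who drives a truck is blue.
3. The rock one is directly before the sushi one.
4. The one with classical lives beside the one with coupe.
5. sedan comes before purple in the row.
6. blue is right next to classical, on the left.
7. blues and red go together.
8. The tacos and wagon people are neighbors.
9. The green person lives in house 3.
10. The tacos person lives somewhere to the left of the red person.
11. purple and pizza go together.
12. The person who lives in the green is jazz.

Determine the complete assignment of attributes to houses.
Solution:

House | Music | Vehicle | Food | Color
--------------------------------------
  1   | rock | truck | tacos | blue
  2   | classical | wagon | sushi | yellow
  3   | jazz | coupe | pasta | green
  4   | blues | sedan | curry | red
  5   | pop | van | pizza | purple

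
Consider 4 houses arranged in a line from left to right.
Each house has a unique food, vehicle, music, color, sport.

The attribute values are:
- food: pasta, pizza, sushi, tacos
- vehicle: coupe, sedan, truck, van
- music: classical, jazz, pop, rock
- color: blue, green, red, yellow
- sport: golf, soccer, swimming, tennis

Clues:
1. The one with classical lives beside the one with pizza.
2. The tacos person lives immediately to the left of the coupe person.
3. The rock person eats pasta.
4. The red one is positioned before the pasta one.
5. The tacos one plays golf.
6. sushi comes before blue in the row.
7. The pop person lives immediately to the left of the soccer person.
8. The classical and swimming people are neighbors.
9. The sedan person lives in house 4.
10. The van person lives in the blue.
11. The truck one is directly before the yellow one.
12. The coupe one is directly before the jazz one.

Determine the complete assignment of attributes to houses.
Solution:

House | Food | Vehicle | Music | Color | Sport
----------------------------------------------
  1   | tacos | truck | pop | red | golf
  2   | sushi | coupe | classical | yellow | soccer
  3   | pizza | van | jazz | blue | swimming
  4   | pasta | sedan | rock | green | tennis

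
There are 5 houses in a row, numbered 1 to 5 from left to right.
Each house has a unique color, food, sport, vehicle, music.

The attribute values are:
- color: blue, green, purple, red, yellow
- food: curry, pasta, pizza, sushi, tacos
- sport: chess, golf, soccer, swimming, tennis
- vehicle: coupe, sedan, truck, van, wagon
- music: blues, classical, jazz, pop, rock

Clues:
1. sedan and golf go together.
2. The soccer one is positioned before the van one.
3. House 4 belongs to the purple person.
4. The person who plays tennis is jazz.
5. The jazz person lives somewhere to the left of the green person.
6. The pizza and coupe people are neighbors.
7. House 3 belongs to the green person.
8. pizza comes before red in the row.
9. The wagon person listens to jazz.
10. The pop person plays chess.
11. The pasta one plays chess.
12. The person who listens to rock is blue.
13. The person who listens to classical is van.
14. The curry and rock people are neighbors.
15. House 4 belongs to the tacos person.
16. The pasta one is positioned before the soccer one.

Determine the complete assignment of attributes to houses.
Solution:

House | Color | Food | Sport | Vehicle | Music
----------------------------------------------
  1   | yellow | curry | tennis | wagon | jazz
  2   | blue | pizza | golf | sedan | rock
  3   | green | pasta | chess | coupe | pop
  4   | purple | tacos | soccer | truck | blues
  5   | red | sushi | swimming | van | classical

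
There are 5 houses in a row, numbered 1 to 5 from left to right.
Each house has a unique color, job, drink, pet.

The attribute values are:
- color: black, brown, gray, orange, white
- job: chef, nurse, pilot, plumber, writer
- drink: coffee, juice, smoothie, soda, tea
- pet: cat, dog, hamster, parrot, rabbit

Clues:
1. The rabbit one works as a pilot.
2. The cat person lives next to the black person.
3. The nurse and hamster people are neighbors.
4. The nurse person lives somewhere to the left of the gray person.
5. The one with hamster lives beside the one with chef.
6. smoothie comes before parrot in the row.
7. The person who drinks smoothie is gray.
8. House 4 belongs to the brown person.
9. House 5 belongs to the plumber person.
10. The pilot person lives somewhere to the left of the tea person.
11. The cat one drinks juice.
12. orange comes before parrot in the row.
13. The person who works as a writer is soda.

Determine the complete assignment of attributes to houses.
Solution:

House | Color | Job | Drink | Pet
---------------------------------
  1   | orange | nurse | juice | cat
  2   | black | writer | soda | hamster
  3   | gray | chef | smoothie | dog
  4   | brown | pilot | coffee | rabbit
  5   | white | plumber | tea | parrot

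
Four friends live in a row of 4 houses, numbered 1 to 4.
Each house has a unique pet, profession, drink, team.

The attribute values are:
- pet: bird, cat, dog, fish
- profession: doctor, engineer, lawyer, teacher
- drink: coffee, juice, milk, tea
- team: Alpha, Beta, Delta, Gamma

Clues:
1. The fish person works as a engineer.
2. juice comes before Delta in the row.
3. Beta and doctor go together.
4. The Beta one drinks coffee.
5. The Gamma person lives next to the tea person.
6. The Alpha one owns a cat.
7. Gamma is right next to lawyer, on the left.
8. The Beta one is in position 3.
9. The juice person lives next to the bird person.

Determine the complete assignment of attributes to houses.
Solution:

House | Pet | Profession | Drink | Team
---------------------------------------
  1   | fish | engineer | juice | Gamma
  2   | bird | lawyer | tea | Delta
  3   | dog | doctor | coffee | Beta
  4   | cat | teacher | milk | Alpha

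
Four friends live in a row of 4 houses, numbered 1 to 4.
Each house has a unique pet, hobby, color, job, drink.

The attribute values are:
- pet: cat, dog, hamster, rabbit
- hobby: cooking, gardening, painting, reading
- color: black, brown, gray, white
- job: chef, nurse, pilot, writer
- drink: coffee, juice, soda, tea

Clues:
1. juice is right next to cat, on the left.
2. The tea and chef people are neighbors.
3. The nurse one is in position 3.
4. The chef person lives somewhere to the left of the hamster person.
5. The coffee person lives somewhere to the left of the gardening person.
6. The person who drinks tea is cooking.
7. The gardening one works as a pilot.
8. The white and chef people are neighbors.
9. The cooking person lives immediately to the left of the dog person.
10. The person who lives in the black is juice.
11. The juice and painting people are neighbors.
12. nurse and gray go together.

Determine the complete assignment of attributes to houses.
Solution:

House | Pet | Hobby | Color | Job | Drink
-----------------------------------------
  1   | rabbit | cooking | white | writer | tea
  2   | dog | reading | black | chef | juice
  3   | cat | painting | gray | nurse | coffee
  4   | hamster | gardening | brown | pilot | soda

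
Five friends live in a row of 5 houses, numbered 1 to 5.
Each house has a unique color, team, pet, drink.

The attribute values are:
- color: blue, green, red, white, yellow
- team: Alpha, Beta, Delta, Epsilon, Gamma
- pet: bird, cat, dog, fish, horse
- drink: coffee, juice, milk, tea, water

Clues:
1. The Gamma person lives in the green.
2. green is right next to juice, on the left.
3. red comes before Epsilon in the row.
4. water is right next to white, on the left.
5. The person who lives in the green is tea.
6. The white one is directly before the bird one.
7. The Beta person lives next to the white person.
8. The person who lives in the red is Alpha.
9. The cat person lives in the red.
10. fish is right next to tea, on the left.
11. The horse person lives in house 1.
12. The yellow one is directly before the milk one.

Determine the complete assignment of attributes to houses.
Solution:

House | Color | Team | Pet | Drink
----------------------------------
  1   | yellow | Beta | horse | water
  2   | white | Delta | fish | milk
  3   | green | Gamma | bird | tea
  4   | red | Alpha | cat | juice
  5   | blue | Epsilon | dog | coffee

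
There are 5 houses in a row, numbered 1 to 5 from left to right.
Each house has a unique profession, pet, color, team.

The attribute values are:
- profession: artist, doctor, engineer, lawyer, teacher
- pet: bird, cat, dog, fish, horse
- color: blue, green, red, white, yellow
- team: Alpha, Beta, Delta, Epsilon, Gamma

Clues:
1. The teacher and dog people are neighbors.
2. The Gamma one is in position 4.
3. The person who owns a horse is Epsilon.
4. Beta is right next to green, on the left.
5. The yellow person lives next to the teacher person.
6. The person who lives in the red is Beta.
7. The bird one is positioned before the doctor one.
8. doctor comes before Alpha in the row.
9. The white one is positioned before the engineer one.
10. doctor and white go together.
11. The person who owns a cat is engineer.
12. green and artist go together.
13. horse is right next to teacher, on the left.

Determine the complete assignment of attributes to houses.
Solution:

House | Profession | Pet | Color | Team
---------------------------------------
  1   | lawyer | horse | yellow | Epsilon
  2   | teacher | bird | red | Beta
  3   | artist | dog | green | Delta
  4   | doctor | fish | white | Gamma
  5   | engineer | cat | blue | Alpha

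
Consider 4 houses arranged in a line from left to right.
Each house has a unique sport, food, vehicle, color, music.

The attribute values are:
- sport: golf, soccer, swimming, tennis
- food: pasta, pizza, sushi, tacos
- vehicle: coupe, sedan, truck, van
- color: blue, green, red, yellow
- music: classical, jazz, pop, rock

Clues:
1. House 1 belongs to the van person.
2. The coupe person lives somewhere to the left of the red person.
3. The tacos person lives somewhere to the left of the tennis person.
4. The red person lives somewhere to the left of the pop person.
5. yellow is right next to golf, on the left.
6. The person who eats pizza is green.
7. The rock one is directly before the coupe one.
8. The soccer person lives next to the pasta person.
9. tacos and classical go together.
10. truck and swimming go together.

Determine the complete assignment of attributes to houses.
Solution:

House | Sport | Food | Vehicle | Color | Music
----------------------------------------------
  1   | soccer | sushi | van | yellow | rock
  2   | golf | pasta | coupe | blue | jazz
  3   | swimming | tacos | truck | red | classical
  4   | tennis | pizza | sedan | green | pop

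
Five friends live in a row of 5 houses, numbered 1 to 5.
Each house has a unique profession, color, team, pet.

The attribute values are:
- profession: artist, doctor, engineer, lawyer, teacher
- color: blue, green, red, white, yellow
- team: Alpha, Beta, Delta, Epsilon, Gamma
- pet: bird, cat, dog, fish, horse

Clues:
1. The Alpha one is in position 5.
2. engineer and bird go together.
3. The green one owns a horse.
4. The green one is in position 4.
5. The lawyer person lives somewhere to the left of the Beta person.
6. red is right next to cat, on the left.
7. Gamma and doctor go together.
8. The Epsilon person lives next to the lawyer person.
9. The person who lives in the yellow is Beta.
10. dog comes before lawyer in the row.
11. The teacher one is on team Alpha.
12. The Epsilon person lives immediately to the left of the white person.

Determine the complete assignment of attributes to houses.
Solution:

House | Profession | Color | Team | Pet
---------------------------------------
  1   | artist | red | Epsilon | dog
  2   | lawyer | white | Delta | cat
  3   | engineer | yellow | Beta | bird
  4   | doctor | green | Gamma | horse
  5   | teacher | blue | Alpha | fish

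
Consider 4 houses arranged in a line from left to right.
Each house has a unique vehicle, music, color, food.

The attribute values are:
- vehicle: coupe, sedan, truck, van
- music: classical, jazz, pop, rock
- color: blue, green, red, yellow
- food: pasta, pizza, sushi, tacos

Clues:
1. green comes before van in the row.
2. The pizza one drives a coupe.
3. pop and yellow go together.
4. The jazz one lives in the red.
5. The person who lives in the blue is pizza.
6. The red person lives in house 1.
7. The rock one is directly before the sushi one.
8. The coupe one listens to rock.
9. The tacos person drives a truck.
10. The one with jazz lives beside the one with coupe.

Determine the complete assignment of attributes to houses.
Solution:

House | Vehicle | Music | Color | Food
--------------------------------------
  1   | truck | jazz | red | tacos
  2   | coupe | rock | blue | pizza
  3   | sedan | classical | green | sushi
  4   | van | pop | yellow | pasta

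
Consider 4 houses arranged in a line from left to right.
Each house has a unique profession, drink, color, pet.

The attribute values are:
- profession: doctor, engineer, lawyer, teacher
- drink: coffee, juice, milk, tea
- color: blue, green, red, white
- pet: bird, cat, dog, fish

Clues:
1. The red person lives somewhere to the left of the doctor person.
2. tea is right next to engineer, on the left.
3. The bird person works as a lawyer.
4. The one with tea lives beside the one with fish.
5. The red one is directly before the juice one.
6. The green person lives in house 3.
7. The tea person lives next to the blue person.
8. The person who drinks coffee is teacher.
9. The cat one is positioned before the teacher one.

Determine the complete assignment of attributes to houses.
Solution:

House | Profession | Drink | Color | Pet
----------------------------------------
  1   | lawyer | tea | red | bird
  2   | engineer | juice | blue | fish
  3   | doctor | milk | green | cat
  4   | teacher | coffee | white | dog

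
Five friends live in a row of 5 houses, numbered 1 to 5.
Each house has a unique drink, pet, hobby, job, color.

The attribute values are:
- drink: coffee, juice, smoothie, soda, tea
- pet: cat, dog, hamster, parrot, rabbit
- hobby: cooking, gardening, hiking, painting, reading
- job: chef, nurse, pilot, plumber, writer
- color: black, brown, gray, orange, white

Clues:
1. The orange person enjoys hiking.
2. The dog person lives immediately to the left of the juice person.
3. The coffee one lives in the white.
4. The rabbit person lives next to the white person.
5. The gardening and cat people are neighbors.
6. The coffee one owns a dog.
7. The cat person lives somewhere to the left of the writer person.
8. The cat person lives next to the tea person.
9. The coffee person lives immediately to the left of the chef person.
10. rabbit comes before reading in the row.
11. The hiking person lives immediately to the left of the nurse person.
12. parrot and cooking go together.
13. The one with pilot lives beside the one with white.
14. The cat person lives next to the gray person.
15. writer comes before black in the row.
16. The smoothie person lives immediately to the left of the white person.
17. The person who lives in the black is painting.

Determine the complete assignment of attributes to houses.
Solution:

House | Drink | Pet | Hobby | Job | Color
-----------------------------------------
  1   | smoothie | rabbit | hiking | pilot | orange
  2   | coffee | dog | gardening | nurse | white
  3   | juice | cat | reading | chef | brown
  4   | tea | parrot | cooking | writer | gray
  5   | soda | hamster | painting | plumber | black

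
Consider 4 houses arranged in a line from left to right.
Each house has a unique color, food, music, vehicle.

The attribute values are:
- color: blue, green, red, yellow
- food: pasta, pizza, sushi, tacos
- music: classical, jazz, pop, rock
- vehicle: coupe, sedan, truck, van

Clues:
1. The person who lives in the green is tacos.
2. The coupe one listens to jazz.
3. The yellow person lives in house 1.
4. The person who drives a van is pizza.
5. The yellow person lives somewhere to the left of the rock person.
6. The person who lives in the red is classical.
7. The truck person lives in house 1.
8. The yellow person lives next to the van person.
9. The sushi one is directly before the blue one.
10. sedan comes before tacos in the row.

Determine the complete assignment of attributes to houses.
Solution:

House | Color | Food | Music | Vehicle
--------------------------------------
  1   | yellow | sushi | pop | truck
  2   | blue | pizza | rock | van
  3   | red | pasta | classical | sedan
  4   | green | tacos | jazz | coupe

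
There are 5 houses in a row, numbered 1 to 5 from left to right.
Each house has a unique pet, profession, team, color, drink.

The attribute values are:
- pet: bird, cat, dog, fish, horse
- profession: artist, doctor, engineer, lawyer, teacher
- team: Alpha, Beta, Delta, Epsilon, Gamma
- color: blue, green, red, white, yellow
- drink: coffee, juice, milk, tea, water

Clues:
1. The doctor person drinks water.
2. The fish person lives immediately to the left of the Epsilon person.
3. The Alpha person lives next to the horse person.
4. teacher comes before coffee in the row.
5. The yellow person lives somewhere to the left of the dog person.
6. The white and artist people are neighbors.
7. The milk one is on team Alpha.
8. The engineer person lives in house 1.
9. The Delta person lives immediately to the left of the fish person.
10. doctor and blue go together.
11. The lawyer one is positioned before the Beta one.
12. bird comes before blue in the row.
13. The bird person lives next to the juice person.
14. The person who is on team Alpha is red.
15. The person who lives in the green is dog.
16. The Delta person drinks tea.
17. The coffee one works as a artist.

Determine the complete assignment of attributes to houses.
Solution:

House | Pet | Profession | Team | Color | Drink
-----------------------------------------------
  1   | bird | engineer | Delta | yellow | tea
  2   | fish | teacher | Gamma | white | juice
  3   | dog | artist | Epsilon | green | coffee
  4   | cat | lawyer | Alpha | red | milk
  5   | horse | doctor | Beta | blue | water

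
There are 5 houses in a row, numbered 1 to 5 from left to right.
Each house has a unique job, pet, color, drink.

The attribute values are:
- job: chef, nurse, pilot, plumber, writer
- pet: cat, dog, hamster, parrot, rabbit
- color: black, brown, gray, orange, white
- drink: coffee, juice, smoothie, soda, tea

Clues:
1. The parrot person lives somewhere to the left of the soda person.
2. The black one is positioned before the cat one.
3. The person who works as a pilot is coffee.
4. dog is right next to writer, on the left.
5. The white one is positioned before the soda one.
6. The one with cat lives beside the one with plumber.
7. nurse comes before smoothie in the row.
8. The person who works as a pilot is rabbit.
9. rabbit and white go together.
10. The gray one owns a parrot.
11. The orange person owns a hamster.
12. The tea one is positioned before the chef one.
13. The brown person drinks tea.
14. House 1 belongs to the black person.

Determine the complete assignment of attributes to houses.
Solution:

House | Job | Pet | Color | Drink
---------------------------------
  1   | nurse | dog | black | juice
  2   | writer | cat | brown | tea
  3   | plumber | parrot | gray | smoothie
  4   | pilot | rabbit | white | coffee
  5   | chef | hamster | orange | soda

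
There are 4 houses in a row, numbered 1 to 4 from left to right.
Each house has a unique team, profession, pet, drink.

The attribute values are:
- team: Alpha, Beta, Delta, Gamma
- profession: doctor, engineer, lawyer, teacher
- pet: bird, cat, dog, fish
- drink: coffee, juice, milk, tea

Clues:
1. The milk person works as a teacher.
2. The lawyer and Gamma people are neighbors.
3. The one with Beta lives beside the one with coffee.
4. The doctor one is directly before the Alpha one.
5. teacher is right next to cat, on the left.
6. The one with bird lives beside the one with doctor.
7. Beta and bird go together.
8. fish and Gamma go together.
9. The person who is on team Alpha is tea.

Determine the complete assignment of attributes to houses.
Solution:

House | Team | Profession | Pet | Drink
---------------------------------------
  1   | Beta | teacher | bird | milk
  2   | Delta | doctor | cat | coffee
  3   | Alpha | lawyer | dog | tea
  4   | Gamma | engineer | fish | juice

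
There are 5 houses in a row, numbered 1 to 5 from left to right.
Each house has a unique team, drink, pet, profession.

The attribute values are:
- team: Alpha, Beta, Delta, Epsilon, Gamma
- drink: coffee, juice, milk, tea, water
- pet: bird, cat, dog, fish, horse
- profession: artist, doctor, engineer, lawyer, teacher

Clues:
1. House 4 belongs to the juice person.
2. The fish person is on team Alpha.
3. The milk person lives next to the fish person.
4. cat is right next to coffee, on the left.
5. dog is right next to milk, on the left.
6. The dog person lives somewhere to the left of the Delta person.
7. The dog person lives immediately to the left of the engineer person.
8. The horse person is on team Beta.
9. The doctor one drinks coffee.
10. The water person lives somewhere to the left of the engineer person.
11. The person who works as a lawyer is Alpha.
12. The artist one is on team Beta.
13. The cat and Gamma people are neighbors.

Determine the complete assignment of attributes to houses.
Solution:

House | Team | Drink | Pet | Profession
---------------------------------------
  1   | Epsilon | water | cat | teacher
  2   | Gamma | coffee | dog | doctor
  3   | Delta | milk | bird | engineer
  4   | Alpha | juice | fish | lawyer
  5   | Beta | tea | horse | artist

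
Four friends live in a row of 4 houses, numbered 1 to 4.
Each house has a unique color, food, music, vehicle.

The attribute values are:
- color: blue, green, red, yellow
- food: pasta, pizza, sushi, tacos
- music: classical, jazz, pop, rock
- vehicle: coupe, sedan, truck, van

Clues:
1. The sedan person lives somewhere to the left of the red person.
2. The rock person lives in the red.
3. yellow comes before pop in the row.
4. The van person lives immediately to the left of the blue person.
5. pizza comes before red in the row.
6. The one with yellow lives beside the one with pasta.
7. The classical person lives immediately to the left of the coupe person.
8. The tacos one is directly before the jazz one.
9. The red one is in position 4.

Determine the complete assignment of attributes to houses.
Solution:

House | Color | Food | Music | Vehicle
--------------------------------------
  1   | yellow | tacos | classical | van
  2   | blue | pasta | jazz | coupe
  3   | green | pizza | pop | sedan
  4   | red | sushi | rock | truck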